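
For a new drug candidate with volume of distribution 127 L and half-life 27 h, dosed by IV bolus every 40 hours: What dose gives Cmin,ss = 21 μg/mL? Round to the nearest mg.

4780 mg

τ/t½ = 40/27 ≈ 1.4815, so f = (1/2)^(40/27) ≈ 0.358121.
Cmin,ss = (D/Vd)·f/(1−f), so D = Cmin,ss·Vd·(1−f)/f.
D = 21 × 127 × (1−f)/f ≈ 21 × 127 × 1.79235 ≈ 4780.20 mg.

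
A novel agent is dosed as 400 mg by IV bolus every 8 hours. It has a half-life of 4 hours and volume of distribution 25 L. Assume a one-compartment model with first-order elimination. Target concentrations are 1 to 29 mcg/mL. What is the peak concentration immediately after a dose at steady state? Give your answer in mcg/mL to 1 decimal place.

τ = 8 h = 2 half-lives, so f = (1/2)^2 = 0.25.
Accumulation ratio R = 1/(1 − f) = 1/0.75 = 4/3.
Single-dose peak C₀ = D/Vd = 400/25 = 16 mcg/mL.
Steady-state peak Cmax,ss = C₀·R = 16 × 4/3 ≈ 21.333 mcg/mL.
Peak 21.3 mcg/mL vs MTC 29 mcg/mL: below toxic threshold.

21.3 mcg/mL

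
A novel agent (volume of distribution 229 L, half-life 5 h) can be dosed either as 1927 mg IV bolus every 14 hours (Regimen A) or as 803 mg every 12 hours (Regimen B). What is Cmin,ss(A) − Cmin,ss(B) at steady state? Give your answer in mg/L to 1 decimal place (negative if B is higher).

Regimen A: f = (1/2)^(14/5) ≈ 0.1436; Cmin,ss = (1927/229)·f/(1−f) ≈ 1.411 mg/L.
Regimen B: f = (1/2)^(12/5) ≈ 0.1895; Cmin,ss = (803/229)·f/(1−f) ≈ 0.820 mg/L.
Difference ≈ 1.411 − 0.820 ≈ 0.591 mg/L.

0.6 mg/L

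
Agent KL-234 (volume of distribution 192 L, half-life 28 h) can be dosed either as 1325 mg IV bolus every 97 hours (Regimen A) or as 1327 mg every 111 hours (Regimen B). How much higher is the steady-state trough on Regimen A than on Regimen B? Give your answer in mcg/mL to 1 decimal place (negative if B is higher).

0.2 mcg/mL

Regimen A: f = (1/2)^(97/28) ≈ 0.0906; Cmin,ss = (1325/192)·f/(1−f) ≈ 0.688 mcg/mL.
Regimen B: f = (1/2)^(111/28) ≈ 0.0641; Cmin,ss = (1327/192)·f/(1−f) ≈ 0.473 mcg/mL.
Difference ≈ 0.688 − 0.473 ≈ 0.215 mcg/mL.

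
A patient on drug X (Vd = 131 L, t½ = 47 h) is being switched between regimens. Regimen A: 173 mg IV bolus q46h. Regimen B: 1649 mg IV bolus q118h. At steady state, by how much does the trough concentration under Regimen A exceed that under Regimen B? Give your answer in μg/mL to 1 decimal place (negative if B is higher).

-1.3 μg/mL

Regimen A: f = (1/2)^(46/47) ≈ 0.5074; Cmin,ss = (173/131)·f/(1−f) ≈ 1.360 μg/mL.
Regimen B: f = (1/2)^(118/47) ≈ 0.1755; Cmin,ss = (1649/131)·f/(1−f) ≈ 2.679 μg/mL.
Difference ≈ 1.360 − 2.679 ≈ -1.319 μg/mL.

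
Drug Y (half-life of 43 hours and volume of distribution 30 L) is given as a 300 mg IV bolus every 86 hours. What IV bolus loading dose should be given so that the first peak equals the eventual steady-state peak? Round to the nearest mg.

f = (1/2)^(86/43) ≈ 0.250000; accumulation ratio R = 1/(1−f) ≈ 1.33333.
Loading dose to hit Cmax,ss on first dose: D_load = D_maint·R ≈ 300 × 1.33333 ≈ 400.00 mg.

400 mg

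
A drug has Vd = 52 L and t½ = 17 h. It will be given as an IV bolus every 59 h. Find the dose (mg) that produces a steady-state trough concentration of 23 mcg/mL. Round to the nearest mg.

τ/t½ = 59/17 ≈ 3.4706, so f = (1/2)^(59/17) ≈ 0.090209.
Cmin,ss = (D/Vd)·f/(1−f), so D = Cmin,ss·Vd·(1−f)/f.
D = 23 × 52 × (1−f)/f ≈ 23 × 52 × 10.08537 ≈ 12062.10 mg.

12062 mg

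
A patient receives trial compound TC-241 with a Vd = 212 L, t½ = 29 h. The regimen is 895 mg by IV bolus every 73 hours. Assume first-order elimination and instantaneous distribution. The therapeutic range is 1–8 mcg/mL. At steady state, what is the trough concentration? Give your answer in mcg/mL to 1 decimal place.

0.9 mcg/mL

Over one 73-h interval, 73/29 ≈ 2.5172 half-lives elapse, leaving f ≈ 0.1747 of each dose.
At steady state, accumulation factor R = 1/(1 − e^(−kτ)) ≈ 1.2117.
Single-dose peak C₀ = D/Vd = 895/212 ≈ 4.222 mcg/mL.
Steady-state peak Cmax,ss = C₀·R ≈ 4.222 × 1.2117 ≈ 5.116 mcg/mL.
Steady-state trough Cmin,ss = Cmax,ss·f ≈ 5.116 × 0.1747 ≈ 0.894 mcg/mL.
Trough 0.9 mcg/mL vs MEC 1 mcg/mL: subtherapeutic.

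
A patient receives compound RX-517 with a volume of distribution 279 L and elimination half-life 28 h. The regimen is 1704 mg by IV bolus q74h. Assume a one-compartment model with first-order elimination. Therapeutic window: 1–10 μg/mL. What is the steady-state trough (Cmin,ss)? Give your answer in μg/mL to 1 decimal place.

1.2 μg/mL

Over one 74-h interval, 74/28 ≈ 2.6429 half-lives elapse, leaving f ≈ 0.1601 of each dose.
Accumulation ratio R = 1/(1 − f) ≈ 1/0.8399 ≈ 1.1906.
Single-dose peak C₀ = D/Vd = 1704/279 ≈ 6.108 μg/mL.
Cmax,ss = C₀/(1 − f) ≈ 6.108/0.8399 ≈ 7.272 μg/mL.
One interval later, Cmin,ss = Cmax,ss·e^(−kτ) ≈ 7.272 × 0.1601 ≈ 1.164 μg/mL.
Trough 1.2 μg/mL vs MEC 1 μg/mL: adequate.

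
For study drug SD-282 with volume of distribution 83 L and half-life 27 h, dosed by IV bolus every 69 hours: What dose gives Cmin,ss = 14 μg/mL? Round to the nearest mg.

5669 mg

τ/t½ = 69/27 ≈ 2.5556, so f = (1/2)^(69/27) ≈ 0.170099.
Cmin,ss = (D/Vd)·f/(1−f), so D = Cmin,ss·Vd·(1−f)/f.
D = 14 × 83 × (1−f)/f ≈ 14 × 83 × 4.87893 ≈ 5669.32 mg.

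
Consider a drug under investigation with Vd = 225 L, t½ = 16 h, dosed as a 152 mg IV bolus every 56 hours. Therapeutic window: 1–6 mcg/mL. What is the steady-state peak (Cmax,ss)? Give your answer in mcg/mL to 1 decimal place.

k = ln2/t½ = ln2/16 ≈ 0.043322 h⁻¹; fraction remaining f = e^(−kτ) = e^(−0.043322×56) ≈ 0.0884.
Accumulation ratio R = 1/(1 − f) ≈ 1/0.9116 ≈ 1.0970.
Single-dose peak C₀ = D/Vd = 152/225 ≈ 0.676 mcg/mL.
Steady-state peak Cmax,ss = C₀·R ≈ 0.676 × 1.0970 ≈ 0.742 mcg/mL.
Peak 0.7 mcg/mL vs MTC 6 mcg/mL: below toxic threshold.

0.7 mcg/mL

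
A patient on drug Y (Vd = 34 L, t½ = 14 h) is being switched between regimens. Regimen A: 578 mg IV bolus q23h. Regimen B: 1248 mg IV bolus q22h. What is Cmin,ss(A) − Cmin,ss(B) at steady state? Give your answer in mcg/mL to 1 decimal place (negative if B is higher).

-10.6 mcg/mL

Regimen A: f = (1/2)^(23/14) ≈ 0.3202; Cmin,ss = (578/34)·f/(1−f) ≈ 8.007 mcg/mL.
Regimen B: f = (1/2)^(22/14) ≈ 0.3365; Cmin,ss = (1248/34)·f/(1−f) ≈ 18.616 mcg/mL.
Difference ≈ 8.007 − 18.616 ≈ -10.609 mcg/mL.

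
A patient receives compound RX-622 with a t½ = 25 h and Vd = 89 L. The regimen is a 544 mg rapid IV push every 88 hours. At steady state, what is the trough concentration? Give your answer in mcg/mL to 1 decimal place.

0.6 mcg/mL

k = ln2/t½ = ln2/25 ≈ 0.027726 h⁻¹; fraction remaining f = e^(−kτ) = e^(−0.027726×88) ≈ 0.0872.
Accumulation ratio R = 1/(1 − f) ≈ 1/0.9128 ≈ 1.0955.
Each bolus raises the concentration by D/Vd = 544/89 ≈ 6.112 mcg/mL.
Cmax,ss = C₀/(1 − f) ≈ 6.112/0.9128 ≈ 6.696 mcg/mL.
One interval later, Cmin,ss = Cmax,ss·e^(−kτ) ≈ 6.696 × 0.0872 ≈ 0.584 mcg/mL.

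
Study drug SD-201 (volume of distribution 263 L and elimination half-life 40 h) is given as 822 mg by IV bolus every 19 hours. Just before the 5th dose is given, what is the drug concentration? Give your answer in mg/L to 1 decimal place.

f = (1/2)^(τ/t½) = (1/2)^(19/40) ≈ 0.7195.
C₀ = D/Vd = 822/263 ≈ 3.125 mg/L.
Before the 5th dose, 4 doses have been given. Superposition: Cmin = C₀·(f + f² + … + f^4).
≈ 3.125 × (0.7195 + 0.5177 + 0.3725 + 0.2680) ≈ 3.125 × 1.8777 ≈ 5.868 mg/L.

5.9 mg/L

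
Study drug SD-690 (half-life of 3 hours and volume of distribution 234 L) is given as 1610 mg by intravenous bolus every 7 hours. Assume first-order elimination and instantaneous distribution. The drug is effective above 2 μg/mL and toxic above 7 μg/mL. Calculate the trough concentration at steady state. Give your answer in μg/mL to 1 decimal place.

τ/t½ = 7/3 ≈ 2.3333, so fraction remaining f = (1/2)^(7/3) ≈ 0.1984.
Single-dose peak C₀ = D/Vd = 1610/234 ≈ 6.880 μg/mL.
Steady-state trough Cmin,ss = C₀·f/(1−f) ≈ 6.880 × 0.1984/0.8016 ≈ 1.703 μg/mL.
Trough 1.7 μg/mL vs MEC 2 μg/mL: subtherapeutic.

1.7 μg/mL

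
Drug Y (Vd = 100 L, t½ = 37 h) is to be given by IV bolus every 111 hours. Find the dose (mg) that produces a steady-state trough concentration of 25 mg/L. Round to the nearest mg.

τ/t½ = 111/37 ≈ 3, so f = (1/2)^(111/37) ≈ 0.125000.
Cmin,ss = (D/Vd)·f/(1−f), so D = Cmin,ss·Vd·(1−f)/f.
D = 25 × 100 × (1−f)/f ≈ 25 × 100 × 7.00000 ≈ 17500.00 mg.

17500 mg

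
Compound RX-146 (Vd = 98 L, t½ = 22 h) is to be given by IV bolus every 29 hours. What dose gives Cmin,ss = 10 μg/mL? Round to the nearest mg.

τ/t½ = 29/22 ≈ 1.3182, so f = (1/2)^(29/22) ≈ 0.401040.
Cmin,ss = (D/Vd)·f/(1−f), so D = Cmin,ss·Vd·(1−f)/f.
D = 10 × 98 × (1−f)/f ≈ 10 × 98 × 1.49352 ≈ 1463.65 mg.

1464 mg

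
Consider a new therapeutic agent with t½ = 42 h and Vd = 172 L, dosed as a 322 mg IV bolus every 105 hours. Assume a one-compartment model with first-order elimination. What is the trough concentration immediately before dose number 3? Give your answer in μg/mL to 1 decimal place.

0.4 μg/mL

f = (1/2)^(τ/t½) = (1/2)^(105/42) ≈ 0.1768.
C₀ = D/Vd = 322/172 ≈ 1.872 μg/mL.
Before the 3rd dose, 2 doses have been given. Superposition: Cmin = C₀·(f + f²).
≈ 1.872 × (0.1768 + 0.0313) ≈ 1.872 × 0.2081 ≈ 0.390 μg/mL.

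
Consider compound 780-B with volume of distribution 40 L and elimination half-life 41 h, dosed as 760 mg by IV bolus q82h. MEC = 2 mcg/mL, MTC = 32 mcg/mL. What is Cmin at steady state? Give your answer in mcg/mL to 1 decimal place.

6.3 mcg/mL

The dosing interval is 2 half-lives, so f = 2^(−2) = 0.25.
Accumulation ratio R = 1/(1 − f) = 1/0.75 = 4/3.
Single-dose peak C₀ = D/Vd = 760/40 = 19 mcg/mL.
Steady-state peak Cmax,ss = C₀·R = 19 × 4/3 ≈ 25.333 mcg/mL.
Steady-state trough Cmin,ss = Cmax,ss·f ≈ 25.333 × 0.25 ≈ 6.333 mcg/mL.
Trough 6.3 mcg/mL vs MEC 2 mcg/mL: adequate.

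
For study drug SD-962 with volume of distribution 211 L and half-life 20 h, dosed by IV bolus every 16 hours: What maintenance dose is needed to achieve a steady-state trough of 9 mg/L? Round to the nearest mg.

τ/t½ = 16/20 ≈ 0.8, so f = (1/2)^(16/20) ≈ 0.574349.
Cmin,ss = (D/Vd)·f/(1−f), so D = Cmin,ss·Vd·(1−f)/f.
D = 9 × 211 × (1−f)/f ≈ 9 × 211 × 0.74110 ≈ 1407.35 mg.

1407 mg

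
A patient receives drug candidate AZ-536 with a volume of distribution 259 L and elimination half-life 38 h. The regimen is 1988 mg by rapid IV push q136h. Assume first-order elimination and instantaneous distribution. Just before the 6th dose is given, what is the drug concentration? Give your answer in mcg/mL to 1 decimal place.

0.7 mcg/mL

f = (1/2)^(τ/t½) = (1/2)^(136/38) ≈ 0.0837.
C₀ = D/Vd = 1988/259 ≈ 7.676 mcg/mL.
Before the 6th dose, 5 doses have been given. Superposition: Cmin = C₀·(f + f² + … + f^5).
≈ 7.676 × (0.0837 + 0.0070 + 0.0006 + 0.0000 + 0.0000) ≈ 7.676 × 0.0913 ≈ 0.701 mcg/mL.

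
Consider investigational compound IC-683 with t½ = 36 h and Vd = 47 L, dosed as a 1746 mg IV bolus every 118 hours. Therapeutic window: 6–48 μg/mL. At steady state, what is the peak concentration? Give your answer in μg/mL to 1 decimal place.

41.4 μg/mL

Over one 118-h interval, 118/36 ≈ 3.2778 half-lives elapse, leaving f ≈ 0.1031 of each dose.
Accumulation ratio R = 1/(1 − f) ≈ 1/0.8969 ≈ 1.1150.
Each bolus raises the concentration by D/Vd = 1746/47 ≈ 37.149 μg/mL.
Steady-state peak Cmax,ss = C₀·R ≈ 37.149 × 1.1150 ≈ 41.421 μg/mL.
Peak 41.4 μg/mL vs MTC 48 μg/mL: below toxic threshold.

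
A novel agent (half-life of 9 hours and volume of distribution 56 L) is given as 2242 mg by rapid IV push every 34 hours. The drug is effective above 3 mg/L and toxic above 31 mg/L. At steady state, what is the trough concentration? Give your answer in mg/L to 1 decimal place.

3.1 mg/L

τ/t½ = 34/9 ≈ 3.7778, so fraction remaining f = (1/2)^(34/9) ≈ 0.0729.
At steady state, accumulation factor R = 1/(1 − e^(−kτ)) ≈ 1.0786.
Single-dose peak C₀ = D/Vd = 2242/56 ≈ 40.036 mg/L.
Cmax,ss = C₀/(1 − f) ≈ 40.036/0.9271 ≈ 43.184 mg/L.
One interval later, Cmin,ss = Cmax,ss·e^(−kτ) ≈ 43.184 × 0.0729 ≈ 3.148 mg/L.
Trough 3.1 mg/L vs MEC 3 mg/L: adequate.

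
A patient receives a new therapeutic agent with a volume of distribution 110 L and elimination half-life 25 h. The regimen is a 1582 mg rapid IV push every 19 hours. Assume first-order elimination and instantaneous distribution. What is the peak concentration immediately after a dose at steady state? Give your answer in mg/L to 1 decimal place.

k = ln2/t½ = ln2/25 ≈ 0.027726 h⁻¹; fraction remaining f = e^(−kτ) = e^(−0.027726×19) ≈ 0.5905.
At steady state, accumulation factor R = 1/(1 − e^(−kτ)) ≈ 2.4420.
Single-dose peak C₀ = D/Vd = 1582/110 ≈ 14.382 mg/L.
Steady-state peak Cmax,ss = C₀·R ≈ 14.382 × 2.4420 ≈ 35.121 mg/L.

35.1 mg/L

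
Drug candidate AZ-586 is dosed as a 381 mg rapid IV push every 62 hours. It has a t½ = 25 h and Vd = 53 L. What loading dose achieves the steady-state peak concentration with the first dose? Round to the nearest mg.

f = (1/2)^(62/25) ≈ 0.179244; accumulation ratio R = 1/(1−f) ≈ 1.21839.
Loading dose to hit Cmax,ss on first dose: D_load = D_maint·R ≈ 381 × 1.21839 ≈ 464.21 mg.

464 mg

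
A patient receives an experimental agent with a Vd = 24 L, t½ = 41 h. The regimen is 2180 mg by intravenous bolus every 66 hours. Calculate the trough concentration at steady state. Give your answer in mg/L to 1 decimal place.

44.3 mg/L

τ/t½ = 66/41 ≈ 1.6098, so fraction remaining f = (1/2)^(66/41) ≈ 0.3277.
Single-dose peak C₀ = D/Vd = 2180/24 ≈ 90.833 mg/L.
Steady-state trough Cmin,ss = C₀·f/(1−f) ≈ 90.833 × 0.3277/0.6723 ≈ 44.275 mg/L.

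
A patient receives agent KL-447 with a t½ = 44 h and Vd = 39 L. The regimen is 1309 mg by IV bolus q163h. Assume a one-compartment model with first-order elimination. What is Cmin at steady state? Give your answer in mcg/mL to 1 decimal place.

τ/t½ = 163/44 ≈ 3.7045, so fraction remaining f = (1/2)^(163/44) ≈ 0.0767.
At steady state, accumulation factor R = 1/(1 − e^(−kτ)) ≈ 1.0831.
Single-dose peak C₀ = D/Vd = 1309/39 ≈ 33.564 mcg/mL.
Cmax,ss = C₀/(1 − f) ≈ 33.564/0.9233 ≈ 36.352 mcg/mL.
Steady-state trough Cmin,ss = Cmax,ss·f ≈ 36.352 × 0.0767 ≈ 2.788 mcg/mL.

2.8 mcg/mL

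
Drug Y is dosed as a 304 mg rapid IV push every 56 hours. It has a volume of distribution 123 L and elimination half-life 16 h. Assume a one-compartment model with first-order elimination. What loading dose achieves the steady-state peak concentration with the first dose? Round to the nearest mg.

333 mg

f = (1/2)^(56/16) ≈ 0.088388; accumulation ratio R = 1/(1−f) ≈ 1.09696.
Loading dose to hit Cmax,ss on first dose: D_load = D_maint·R ≈ 304 × 1.09696 ≈ 333.48 mg.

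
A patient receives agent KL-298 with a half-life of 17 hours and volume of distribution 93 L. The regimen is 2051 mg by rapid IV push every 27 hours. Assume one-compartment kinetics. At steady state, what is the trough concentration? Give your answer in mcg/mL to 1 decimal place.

k = ln2/t½ = ln2/17 ≈ 0.040773 h⁻¹; fraction remaining f = e^(−kτ) = e^(−0.040773×27) ≈ 0.3326.
Accumulation ratio R = 1/(1 − f) ≈ 1/0.6674 ≈ 1.4984.
Single-dose peak C₀ = D/Vd = 2051/93 ≈ 22.054 mcg/mL.
Steady-state peak Cmax,ss = C₀·R ≈ 22.054 × 1.4984 ≈ 33.046 mcg/mL.
Steady-state trough Cmin,ss = Cmax,ss·f ≈ 33.046 × 0.3326 ≈ 10.991 mcg/mL.

11.0 mcg/mL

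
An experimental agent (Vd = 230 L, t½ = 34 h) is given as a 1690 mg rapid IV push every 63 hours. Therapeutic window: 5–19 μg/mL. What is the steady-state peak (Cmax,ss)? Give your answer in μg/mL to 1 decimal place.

Over one 63-h interval, 63/34 ≈ 1.8529 half-lives elapse, leaving f ≈ 0.2768 of each dose.
Accumulation ratio R = 1/(1 − f) ≈ 1/0.7232 ≈ 1.3827.
Each bolus raises the concentration by D/Vd = 1690/230 ≈ 7.348 μg/mL.
Steady-state peak Cmax,ss = C₀·R ≈ 7.348 × 1.3827 ≈ 10.160 μg/mL.
Peak 10.2 μg/mL vs MTC 19 μg/mL: below toxic threshold.

10.2 μg/mL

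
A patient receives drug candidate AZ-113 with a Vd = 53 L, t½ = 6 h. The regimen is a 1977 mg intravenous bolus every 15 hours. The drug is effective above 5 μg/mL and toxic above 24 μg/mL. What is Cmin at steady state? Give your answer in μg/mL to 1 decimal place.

τ/t½ = 15/6 ≈ 2.5, so fraction remaining f = (1/2)^(15/6) ≈ 0.1768.
Single-dose peak C₀ = D/Vd = 1977/53 ≈ 37.302 μg/mL.
Steady-state trough Cmin,ss = C₀·f/(1−f) ≈ 37.302 × 0.1768/0.8232 ≈ 8.011 μg/mL.
Trough 8.0 μg/mL vs MEC 5 μg/mL: adequate.

8.0 μg/mL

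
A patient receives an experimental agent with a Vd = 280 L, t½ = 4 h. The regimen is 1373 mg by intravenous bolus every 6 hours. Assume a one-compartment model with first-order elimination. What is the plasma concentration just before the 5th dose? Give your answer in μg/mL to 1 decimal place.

2.6 μg/mL

f = (1/2)^(τ/t½) = (1/2)^(6/4) ≈ 0.3536.
C₀ = D/Vd = 1373/280 ≈ 4.904 μg/mL.
Before the 5th dose, 4 doses have been given. Superposition: Cmin = C₀·(f + f² + … + f^4).
≈ 4.904 × (0.3536 + 0.1250 + 0.0442 + 0.0156) ≈ 4.904 × 0.5384 ≈ 2.640 μg/mL.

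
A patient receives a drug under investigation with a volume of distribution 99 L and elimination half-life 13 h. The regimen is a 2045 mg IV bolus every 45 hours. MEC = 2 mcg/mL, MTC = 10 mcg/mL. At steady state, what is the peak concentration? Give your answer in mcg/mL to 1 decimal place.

k = ln2/t½ = ln2/13 ≈ 0.053319 h⁻¹; fraction remaining f = e^(−kτ) = e^(−0.053319×45) ≈ 0.0908.
Accumulation ratio R = 1/(1 − f) ≈ 1/0.9092 ≈ 1.0999.
Single-dose peak C₀ = D/Vd = 2045/99 ≈ 20.657 mcg/mL.
Steady-state peak Cmax,ss = C₀·R ≈ 20.657 × 1.0999 ≈ 22.721 mcg/mL.
Peak 22.7 mcg/mL vs MTC 10 mcg/mL: exceeds toxic threshold.

22.7 mcg/mL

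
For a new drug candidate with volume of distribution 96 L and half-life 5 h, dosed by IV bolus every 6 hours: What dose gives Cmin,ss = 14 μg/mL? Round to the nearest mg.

1744 mg

τ/t½ = 6/5 ≈ 1.2, so f = (1/2)^(6/5) ≈ 0.435275.
Cmin,ss = (D/Vd)·f/(1−f), so D = Cmin,ss·Vd·(1−f)/f.
D = 14 × 96 × (1−f)/f ≈ 14 × 96 × 1.29740 ≈ 1743.71 mg.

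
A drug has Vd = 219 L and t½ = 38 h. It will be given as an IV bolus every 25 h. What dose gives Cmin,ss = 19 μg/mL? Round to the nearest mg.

τ/t½ = 25/38 ≈ 0.65789, so f = (1/2)^(25/38) ≈ 0.633803.
Cmin,ss = (D/Vd)·f/(1−f), so D = Cmin,ss·Vd·(1−f)/f.
D = 19 × 219 × (1−f)/f ≈ 19 × 219 × 0.57778 ≈ 2404.14 mg.

2404 mg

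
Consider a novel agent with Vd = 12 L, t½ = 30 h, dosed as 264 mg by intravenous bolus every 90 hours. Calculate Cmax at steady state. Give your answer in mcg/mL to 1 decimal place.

25.1 mcg/mL

τ = 90 h = 3 half-lives, so f = (1/2)^3 = 0.125.
At steady state, R = 1/(1 − 0.125) = 8/7.
Single-dose peak C₀ = D/Vd = 264/12 = 22 mcg/mL.
Steady-state peak Cmax,ss = C₀·R = 22 × 8/7 ≈ 25.143 mcg/mL.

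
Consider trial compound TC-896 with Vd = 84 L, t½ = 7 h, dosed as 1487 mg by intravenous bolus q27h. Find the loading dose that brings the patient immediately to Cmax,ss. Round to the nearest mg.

f = (1/2)^(27/7) ≈ 0.069006; accumulation ratio R = 1/(1−f) ≈ 1.07412.
Loading dose to hit Cmax,ss on first dose: D_load = D_maint·R ≈ 1487 × 1.07412 ≈ 1597.22 mg.

1597 mg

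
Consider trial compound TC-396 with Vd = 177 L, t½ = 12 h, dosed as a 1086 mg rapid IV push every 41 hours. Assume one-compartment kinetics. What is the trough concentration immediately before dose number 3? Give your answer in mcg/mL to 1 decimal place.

0.6 mcg/mL

f = (1/2)^(τ/t½) = (1/2)^(41/12) ≈ 0.0936.
C₀ = D/Vd = 1086/177 ≈ 6.136 mcg/mL.
Before the 3rd dose, 2 doses have been given. Superposition: Cmin = C₀·(f + f²).
≈ 6.136 × (0.0936 + 0.0088) ≈ 6.136 × 0.1024 ≈ 0.628 mcg/mL.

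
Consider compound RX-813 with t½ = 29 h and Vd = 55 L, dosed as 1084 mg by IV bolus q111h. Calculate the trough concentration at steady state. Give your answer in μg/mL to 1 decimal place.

Over one 111-h interval, 111/29 ≈ 3.8276 half-lives elapse, leaving f ≈ 0.0704 of each dose.
At steady state, accumulation factor R = 1/(1 − e^(−kτ)) ≈ 1.0757.
Single-dose peak C₀ = D/Vd = 1084/55 ≈ 19.709 μg/mL.
Cmax,ss = C₀/(1 − f) ≈ 19.709/0.9296 ≈ 21.202 μg/mL.
Steady-state trough Cmin,ss = Cmax,ss·f ≈ 21.202 × 0.0704 ≈ 1.493 μg/mL.

1.5 μg/mL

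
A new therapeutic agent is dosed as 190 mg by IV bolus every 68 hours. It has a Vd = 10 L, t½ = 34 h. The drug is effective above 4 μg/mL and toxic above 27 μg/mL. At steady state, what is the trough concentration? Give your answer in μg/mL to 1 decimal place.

The dosing interval is 2 half-lives, so f = 2^(−2) = 0.25.
At steady state, R = 1/(1 − 0.25) = 4/3.
Single-dose peak C₀ = D/Vd = 190/10 = 19 μg/mL.
Steady-state peak Cmax,ss = C₀·R = 19 × 4/3 ≈ 25.333 μg/mL.
Steady-state trough Cmin,ss = Cmax,ss·f ≈ 25.333 × 0.25 ≈ 6.333 μg/mL.
Trough 6.3 μg/mL vs MEC 4 μg/mL: adequate.

6.3 μg/mL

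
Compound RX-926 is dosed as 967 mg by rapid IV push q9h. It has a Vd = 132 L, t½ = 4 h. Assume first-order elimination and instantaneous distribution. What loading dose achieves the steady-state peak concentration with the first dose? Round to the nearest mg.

f = (1/2)^(9/4) ≈ 0.210224; accumulation ratio R = 1/(1−f) ≈ 1.26618.
Loading dose to hit Cmax,ss on first dose: D_load = D_maint·R ≈ 967 × 1.26618 ≈ 1224.40 mg.

1224 mg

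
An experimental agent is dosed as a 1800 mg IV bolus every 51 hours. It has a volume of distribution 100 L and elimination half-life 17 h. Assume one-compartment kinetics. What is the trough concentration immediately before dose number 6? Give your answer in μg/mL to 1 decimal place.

2.6 μg/mL

f = (1/2)^(τ/t½) = (1/2)^(51/17) ≈ 0.1250.
C₀ = D/Vd = 1800/100 ≈ 18.000 μg/mL.
Before the 6th dose, 5 doses have been given. Superposition: Cmin = C₀·(f + f² + … + f^5).
≈ 18.000 × (0.1250 + 0.0156 + 0.0020 + 0.0002 + 0.0000) ≈ 18.000 × 0.1428 ≈ 2.570 μg/mL.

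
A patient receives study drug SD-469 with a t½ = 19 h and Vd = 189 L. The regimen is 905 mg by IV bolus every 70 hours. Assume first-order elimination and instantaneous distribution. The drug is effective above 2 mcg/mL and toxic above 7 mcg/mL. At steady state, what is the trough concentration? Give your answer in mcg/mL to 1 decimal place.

0.4 mcg/mL

τ/t½ = 70/19 ≈ 3.6842, so fraction remaining f = (1/2)^(70/19) ≈ 0.0778.
At steady state, accumulation factor R = 1/(1 − e^(−kτ)) ≈ 1.0844.
Single-dose peak C₀ = D/Vd = 905/189 ≈ 4.788 mcg/mL.
Steady-state peak Cmax,ss = C₀·R ≈ 4.788 × 1.0844 ≈ 5.192 mcg/mL.
Steady-state trough Cmin,ss = Cmax,ss·f ≈ 5.192 × 0.0778 ≈ 0.404 mcg/mL.
Trough 0.4 mcg/mL vs MEC 2 mcg/mL: subtherapeutic.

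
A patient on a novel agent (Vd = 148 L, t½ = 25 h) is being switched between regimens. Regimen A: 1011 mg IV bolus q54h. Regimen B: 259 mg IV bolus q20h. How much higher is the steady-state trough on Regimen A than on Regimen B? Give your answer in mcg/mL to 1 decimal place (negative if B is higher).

Regimen A: f = (1/2)^(54/25) ≈ 0.2238; Cmin,ss = (1011/148)·f/(1−f) ≈ 1.970 mcg/mL.
Regimen B: f = (1/2)^(20/25) ≈ 0.5743; Cmin,ss = (259/148)·f/(1−f) ≈ 2.361 mcg/mL.
Difference ≈ 1.970 − 2.361 ≈ -0.391 mcg/mL.

-0.4 mcg/mL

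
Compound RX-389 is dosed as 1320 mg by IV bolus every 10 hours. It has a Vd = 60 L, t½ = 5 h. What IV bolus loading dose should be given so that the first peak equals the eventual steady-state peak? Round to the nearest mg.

1760 mg

f = (1/2)^(10/5) ≈ 0.250000; accumulation ratio R = 1/(1−f) ≈ 1.33333.
Loading dose to hit Cmax,ss on first dose: D_load = D_maint·R ≈ 1320 × 1.33333 ≈ 1760.00 mg.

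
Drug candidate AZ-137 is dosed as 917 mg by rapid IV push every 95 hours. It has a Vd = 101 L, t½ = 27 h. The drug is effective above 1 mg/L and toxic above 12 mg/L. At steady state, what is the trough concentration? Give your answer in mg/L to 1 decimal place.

τ/t½ = 95/27 ≈ 3.5185, so fraction remaining f = (1/2)^(95/27) ≈ 0.0873.
Single-dose peak C₀ = D/Vd = 917/101 ≈ 9.079 mg/L.
Steady-state trough Cmin,ss = C₀·f/(1−f) ≈ 9.079 × 0.0873/0.9127 ≈ 0.868 mg/L.
Trough 0.9 mg/L vs MEC 1 mg/L: subtherapeutic.

0.9 mg/L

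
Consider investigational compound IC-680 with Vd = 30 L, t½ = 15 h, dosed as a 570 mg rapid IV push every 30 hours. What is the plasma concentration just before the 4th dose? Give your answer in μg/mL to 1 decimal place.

f = (1/2)^(τ/t½) = (1/2)^(30/15) ≈ 0.2500.
C₀ = D/Vd = 570/30 ≈ 19.000 μg/mL.
Before the 4th dose, 3 doses have been given. Superposition: Cmin = C₀·(f + f² + … + f^3).
≈ 19.000 × (0.2500 + 0.0625 + 0.0156) ≈ 19.000 × 0.3281 ≈ 6.234 μg/mL.

6.2 μg/mL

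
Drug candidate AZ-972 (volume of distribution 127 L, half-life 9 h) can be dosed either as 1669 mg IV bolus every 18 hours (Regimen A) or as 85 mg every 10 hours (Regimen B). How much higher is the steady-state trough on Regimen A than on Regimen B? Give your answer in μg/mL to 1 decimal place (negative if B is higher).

Regimen A: f = (1/2)^(18/9) ≈ 0.2500; Cmin,ss = (1669/127)·f/(1−f) ≈ 4.381 μg/mL.
Regimen B: f = (1/2)^(10/9) ≈ 0.4629; Cmin,ss = (85/127)·f/(1−f) ≈ 0.577 μg/mL.
Difference ≈ 4.381 − 0.577 ≈ 3.804 μg/mL.

3.8 μg/mL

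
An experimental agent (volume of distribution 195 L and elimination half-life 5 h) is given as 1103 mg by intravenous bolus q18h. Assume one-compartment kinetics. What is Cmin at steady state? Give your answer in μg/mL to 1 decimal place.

k = ln2/t½ = ln2/5 ≈ 0.138629 h⁻¹; fraction remaining f = e^(−kτ) = e^(−0.138629×18) ≈ 0.0825.
Each bolus raises the concentration by D/Vd = 1103/195 ≈ 5.656 μg/mL.
Steady-state trough Cmin,ss = C₀·f/(1−f) ≈ 5.656 × 0.0825/0.9175 ≈ 0.509 μg/mL.

0.5 μg/mL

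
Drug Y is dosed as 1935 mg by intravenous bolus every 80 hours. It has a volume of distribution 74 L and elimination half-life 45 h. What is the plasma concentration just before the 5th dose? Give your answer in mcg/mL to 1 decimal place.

10.7 mcg/mL

f = (1/2)^(τ/t½) = (1/2)^(80/45) ≈ 0.2916.
C₀ = D/Vd = 1935/74 ≈ 26.149 mcg/mL.
Before the 5th dose, 4 doses have been given. Superposition: Cmin = C₀·(f + f² + … + f^4).
≈ 26.149 × (0.2916 + 0.0850 + 0.0248 + 0.0072) ≈ 26.149 × 0.4086 ≈ 10.684 mcg/mL.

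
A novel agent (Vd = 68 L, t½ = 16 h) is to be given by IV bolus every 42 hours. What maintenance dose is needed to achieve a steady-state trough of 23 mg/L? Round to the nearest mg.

8084 mg

τ/t½ = 42/16 ≈ 2.625, so f = (1/2)^(42/16) ≈ 0.162105.
Cmin,ss = (D/Vd)·f/(1−f), so D = Cmin,ss·Vd·(1−f)/f.
D = 23 × 68 × (1−f)/f ≈ 23 × 68 × 5.16884 ≈ 8084.07 mg.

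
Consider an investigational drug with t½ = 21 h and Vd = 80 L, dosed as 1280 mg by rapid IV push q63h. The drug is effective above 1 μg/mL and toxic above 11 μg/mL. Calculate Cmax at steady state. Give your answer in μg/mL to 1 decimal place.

τ = 63 h = 3 half-lives, so f = (1/2)^3 = 0.125.
At steady state, R = 1/(1 − 0.125) = 8/7.
Single-dose peak C₀ = D/Vd = 1280/80 = 16 μg/mL.
Steady-state peak Cmax,ss = C₀·R = 16 × 8/7 ≈ 18.286 μg/mL.
Peak 18.3 μg/mL vs MTC 11 μg/mL: exceeds toxic threshold.

18.3 μg/mL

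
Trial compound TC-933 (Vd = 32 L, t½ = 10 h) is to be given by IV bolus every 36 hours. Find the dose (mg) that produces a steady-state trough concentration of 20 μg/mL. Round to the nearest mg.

τ/t½ = 36/10 ≈ 3.6, so f = (1/2)^(36/10) ≈ 0.082469.
Cmin,ss = (D/Vd)·f/(1−f), so D = Cmin,ss·Vd·(1−f)/f.
D = 20 × 32 × (1−f)/f ≈ 20 × 32 × 11.12577 ≈ 7120.49 mg.

7120 mg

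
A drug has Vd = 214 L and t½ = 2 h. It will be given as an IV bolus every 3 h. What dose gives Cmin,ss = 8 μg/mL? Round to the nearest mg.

3130 mg

τ/t½ = 3/2 ≈ 1.5, so f = (1/2)^(3/2) ≈ 0.353553.
Cmin,ss = (D/Vd)·f/(1−f), so D = Cmin,ss·Vd·(1−f)/f.
D = 8 × 214 × (1−f)/f ≈ 8 × 214 × 1.82843 ≈ 3130.27 mg.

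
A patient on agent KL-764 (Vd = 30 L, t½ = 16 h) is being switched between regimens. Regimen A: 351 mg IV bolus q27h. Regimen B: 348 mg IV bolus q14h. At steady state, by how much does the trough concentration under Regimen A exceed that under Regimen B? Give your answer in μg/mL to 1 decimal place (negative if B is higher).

Regimen A: f = (1/2)^(27/16) ≈ 0.3105; Cmin,ss = (351/30)·f/(1−f) ≈ 5.269 μg/mL.
Regimen B: f = (1/2)^(14/16) ≈ 0.5453; Cmin,ss = (348/30)·f/(1−f) ≈ 13.911 μg/mL.
Difference ≈ 5.269 − 13.911 ≈ -8.642 μg/mL.

-8.6 μg/mL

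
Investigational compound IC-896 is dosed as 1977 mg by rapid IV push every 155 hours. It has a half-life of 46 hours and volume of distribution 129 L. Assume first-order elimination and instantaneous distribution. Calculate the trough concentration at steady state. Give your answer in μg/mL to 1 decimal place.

τ/t½ = 155/46 ≈ 3.3696, so fraction remaining f = (1/2)^(155/46) ≈ 0.0968.
Each bolus raises the concentration by D/Vd = 1977/129 ≈ 15.326 μg/mL.
Steady-state trough Cmin,ss = C₀·f/(1−f) ≈ 15.326 × 0.0968/0.9032 ≈ 1.643 μg/mL.

1.6 μg/mL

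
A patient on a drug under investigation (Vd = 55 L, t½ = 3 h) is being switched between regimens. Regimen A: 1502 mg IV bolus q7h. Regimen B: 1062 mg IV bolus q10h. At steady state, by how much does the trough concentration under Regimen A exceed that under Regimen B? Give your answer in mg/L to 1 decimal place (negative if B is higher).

4.6 mg/L

Regimen A: f = (1/2)^(7/3) ≈ 0.1984; Cmin,ss = (1502/55)·f/(1−f) ≈ 6.759 mg/L.
Regimen B: f = (1/2)^(10/3) ≈ 0.0992; Cmin,ss = (1062/55)·f/(1−f) ≈ 2.126 mg/L.
Difference ≈ 6.759 − 2.126 ≈ 4.633 mg/L.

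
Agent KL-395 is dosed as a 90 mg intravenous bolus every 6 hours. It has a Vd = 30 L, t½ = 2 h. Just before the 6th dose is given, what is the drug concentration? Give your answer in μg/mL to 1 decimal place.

0.4 μg/mL

f = (1/2)^(τ/t½) = (1/2)^(6/2) ≈ 0.1250.
C₀ = D/Vd = 90/30 ≈ 3.000 μg/mL.
Before the 6th dose, 5 doses have been given. Superposition: Cmin = C₀·(f + f² + … + f^5).
≈ 3.000 × (0.1250 + 0.0156 + 0.0020 + 0.0002 + 0.0000) ≈ 3.000 × 0.1428 ≈ 0.428 μg/mL.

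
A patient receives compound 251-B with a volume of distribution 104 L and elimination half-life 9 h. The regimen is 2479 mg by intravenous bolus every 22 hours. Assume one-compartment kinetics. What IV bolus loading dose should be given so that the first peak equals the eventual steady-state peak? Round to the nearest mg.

f = (1/2)^(22/9) ≈ 0.183717; accumulation ratio R = 1/(1−f) ≈ 1.22507.
Loading dose to hit Cmax,ss on first dose: D_load = D_maint·R ≈ 2479 × 1.22507 ≈ 3036.95 mg.

3037 mg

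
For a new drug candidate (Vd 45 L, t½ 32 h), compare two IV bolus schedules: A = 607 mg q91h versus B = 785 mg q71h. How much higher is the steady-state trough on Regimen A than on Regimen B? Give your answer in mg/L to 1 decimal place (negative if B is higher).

-2.6 mg/L

Regimen A: f = (1/2)^(91/32) ≈ 0.1393; Cmin,ss = (607/45)·f/(1−f) ≈ 2.183 mg/L.
Regimen B: f = (1/2)^(71/32) ≈ 0.2148; Cmin,ss = (785/45)·f/(1−f) ≈ 4.772 mg/L.
Difference ≈ 2.183 − 4.772 ≈ -2.589 mg/L.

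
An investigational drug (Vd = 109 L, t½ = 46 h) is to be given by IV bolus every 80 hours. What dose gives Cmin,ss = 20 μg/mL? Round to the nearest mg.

5098 mg

τ/t½ = 80/46 ≈ 1.7391, so f = (1/2)^(80/46) ≈ 0.299550.
Cmin,ss = (D/Vd)·f/(1−f), so D = Cmin,ss·Vd·(1−f)/f.
D = 20 × 109 × (1−f)/f ≈ 20 × 109 × 2.33834 ≈ 5097.58 mg.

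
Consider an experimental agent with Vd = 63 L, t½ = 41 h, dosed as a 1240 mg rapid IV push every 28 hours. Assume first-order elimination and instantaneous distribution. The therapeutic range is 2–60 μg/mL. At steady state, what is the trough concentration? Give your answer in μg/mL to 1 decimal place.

32.5 μg/mL

k = ln2/t½ = ln2/41 ≈ 0.016906 h⁻¹; fraction remaining f = e^(−kτ) = e^(−0.016906×28) ≈ 0.6229.
Accumulation ratio R = 1/(1 − f) ≈ 1/0.3771 ≈ 2.6518.
Single-dose peak C₀ = D/Vd = 1240/63 ≈ 19.683 μg/mL.
Steady-state peak Cmax,ss = C₀·R ≈ 19.683 × 2.6518 ≈ 52.195 μg/mL.
One interval later, Cmin,ss = Cmax,ss·e^(−kτ) ≈ 52.195 × 0.6229 ≈ 32.512 μg/mL.
Trough 32.5 μg/mL vs MEC 2 μg/mL: adequate.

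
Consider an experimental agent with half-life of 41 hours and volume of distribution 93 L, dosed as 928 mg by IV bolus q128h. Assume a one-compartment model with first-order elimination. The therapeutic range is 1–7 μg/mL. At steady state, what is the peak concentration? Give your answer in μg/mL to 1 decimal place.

k = ln2/t½ = ln2/41 ≈ 0.016906 h⁻¹; fraction remaining f = e^(−kτ) = e^(−0.016906×128) ≈ 0.1149.
At steady state, accumulation factor R = 1/(1 − e^(−kτ)) ≈ 1.1298.
Single-dose peak C₀ = D/Vd = 928/93 ≈ 9.978 μg/mL.
Steady-state peak Cmax,ss = C₀·R ≈ 9.978 × 1.1298 ≈ 11.273 μg/mL.
Peak 11.3 μg/mL vs MTC 7 μg/mL: exceeds toxic threshold.

11.3 μg/mL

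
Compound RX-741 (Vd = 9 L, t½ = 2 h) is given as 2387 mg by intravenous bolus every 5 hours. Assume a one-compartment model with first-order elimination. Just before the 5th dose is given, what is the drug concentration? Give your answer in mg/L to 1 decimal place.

56.9 mg/L

f = (1/2)^(τ/t½) = (1/2)^(5/2) ≈ 0.1768.
C₀ = D/Vd = 2387/9 ≈ 265.222 mg/L.
Before the 5th dose, 4 doses have been given. Superposition: Cmin = C₀·(f + f² + … + f^4).
≈ 265.222 × (0.1768 + 0.0313 + 0.0055 + 0.0010) ≈ 265.222 × 0.2146 ≈ 56.917 mg/L.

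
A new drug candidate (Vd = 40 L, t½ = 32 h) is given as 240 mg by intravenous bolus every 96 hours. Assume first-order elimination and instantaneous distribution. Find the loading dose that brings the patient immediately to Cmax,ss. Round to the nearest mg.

f = (1/2)^(96/32) ≈ 0.125000; accumulation ratio R = 1/(1−f) ≈ 1.14286.
Loading dose to hit Cmax,ss on first dose: D_load = D_maint·R ≈ 240 × 1.14286 ≈ 274.29 mg.

274 mg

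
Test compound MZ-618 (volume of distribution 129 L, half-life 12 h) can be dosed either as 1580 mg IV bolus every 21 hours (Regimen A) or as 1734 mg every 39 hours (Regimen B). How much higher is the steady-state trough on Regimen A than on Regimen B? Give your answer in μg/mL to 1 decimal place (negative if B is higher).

3.6 μg/mL

Regimen A: f = (1/2)^(21/12) ≈ 0.2973; Cmin,ss = (1580/129)·f/(1−f) ≈ 5.182 μg/mL.
Regimen B: f = (1/2)^(39/12) ≈ 0.1051; Cmin,ss = (1734/129)·f/(1−f) ≈ 1.579 μg/mL.
Difference ≈ 5.182 − 1.579 ≈ 3.603 μg/mL.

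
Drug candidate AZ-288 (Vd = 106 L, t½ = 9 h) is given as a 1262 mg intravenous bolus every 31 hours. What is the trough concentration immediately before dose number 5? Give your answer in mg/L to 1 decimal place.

f = (1/2)^(τ/t½) = (1/2)^(31/9) ≈ 0.0919.
C₀ = D/Vd = 1262/106 ≈ 11.906 mg/L.
Before the 5th dose, 4 doses have been given. Superposition: Cmin = C₀·(f + f² + … + f^4).
≈ 11.906 × (0.0919 + 0.0084 + 0.0008 + 0.0001) ≈ 11.906 × 0.1012 ≈ 1.205 mg/L.

1.2 mg/L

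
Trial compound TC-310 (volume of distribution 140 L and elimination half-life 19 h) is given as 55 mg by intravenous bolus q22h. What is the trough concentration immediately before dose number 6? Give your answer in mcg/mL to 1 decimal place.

0.3 mcg/mL

f = (1/2)^(τ/t½) = (1/2)^(22/19) ≈ 0.4482.
C₀ = D/Vd = 55/140 ≈ 0.393 mcg/mL.
Before the 6th dose, 5 doses have been given. Superposition: Cmin = C₀·(f + f² + … + f^5).
≈ 0.393 × (0.4482 + 0.2009 + 0.0900 + 0.0404 + 0.0181) ≈ 0.393 × 0.7976 ≈ 0.313 mcg/mL.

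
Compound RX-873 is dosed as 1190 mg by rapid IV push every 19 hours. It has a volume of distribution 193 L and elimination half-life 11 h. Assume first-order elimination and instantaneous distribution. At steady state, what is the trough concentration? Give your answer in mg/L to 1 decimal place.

2.7 mg/L

τ/t½ = 19/11 ≈ 1.7273, so fraction remaining f = (1/2)^(19/11) ≈ 0.3020.
Accumulation ratio R = 1/(1 − f) ≈ 1/0.6980 ≈ 1.4327.
Single-dose peak C₀ = D/Vd = 1190/193 ≈ 6.166 mg/L.
Cmax,ss = C₀/(1 − f) ≈ 6.166/0.6980 ≈ 8.834 mg/L.
One interval later, Cmin,ss = Cmax,ss·e^(−kτ) ≈ 8.834 × 0.3020 ≈ 2.668 mg/L.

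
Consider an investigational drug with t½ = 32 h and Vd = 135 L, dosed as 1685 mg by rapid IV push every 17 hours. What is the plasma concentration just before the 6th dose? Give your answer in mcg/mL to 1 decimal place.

f = (1/2)^(τ/t½) = (1/2)^(17/32) ≈ 0.6920.
C₀ = D/Vd = 1685/135 ≈ 12.481 mcg/mL.
Before the 6th dose, 5 doses have been given. Superposition: Cmin = C₀·(f + f² + … + f^5).
≈ 12.481 × (0.6920 + 0.4789 + 0.3314 + 0.2293 + 0.1587) ≈ 12.481 × 1.8903 ≈ 23.593 mcg/mL.

23.6 mcg/mL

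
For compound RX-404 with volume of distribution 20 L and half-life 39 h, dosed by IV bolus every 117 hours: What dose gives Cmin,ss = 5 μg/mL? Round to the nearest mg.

700 mg

τ/t½ = 117/39 ≈ 3, so f = (1/2)^(117/39) ≈ 0.125000.
Cmin,ss = (D/Vd)·f/(1−f), so D = Cmin,ss·Vd·(1−f)/f.
D = 5 × 20 × (1−f)/f ≈ 5 × 20 × 7.00000 ≈ 700.00 mg.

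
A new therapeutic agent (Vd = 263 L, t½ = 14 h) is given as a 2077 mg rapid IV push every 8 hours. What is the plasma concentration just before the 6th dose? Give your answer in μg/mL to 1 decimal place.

f = (1/2)^(τ/t½) = (1/2)^(8/14) ≈ 0.6730.
C₀ = D/Vd = 2077/263 ≈ 7.897 μg/mL.
Before the 6th dose, 5 doses have been given. Superposition: Cmin = C₀·(f + f² + … + f^5).
≈ 7.897 × (0.6730 + 0.4529 + 0.3048 + 0.2051 + 0.1381) ≈ 7.897 × 1.7739 ≈ 14.008 μg/mL.

14.0 μg/mL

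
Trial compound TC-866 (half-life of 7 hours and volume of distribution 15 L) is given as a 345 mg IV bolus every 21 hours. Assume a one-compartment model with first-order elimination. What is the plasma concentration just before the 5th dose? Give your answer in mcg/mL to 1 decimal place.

f = (1/2)^(τ/t½) = (1/2)^(21/7) ≈ 0.1250.
C₀ = D/Vd = 345/15 ≈ 23.000 mcg/mL.
Before the 5th dose, 4 doses have been given. Superposition: Cmin = C₀·(f + f² + … + f^4).
≈ 23.000 × (0.1250 + 0.0156 + 0.0020 + 0.0002) ≈ 23.000 × 0.1428 ≈ 3.284 mcg/mL.

3.3 mcg/mL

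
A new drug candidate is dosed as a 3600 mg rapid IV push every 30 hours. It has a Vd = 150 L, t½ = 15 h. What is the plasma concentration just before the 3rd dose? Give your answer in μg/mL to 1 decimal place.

f = (1/2)^(τ/t½) = (1/2)^(30/15) ≈ 0.2500.
C₀ = D/Vd = 3600/150 ≈ 24.000 μg/mL.
Before the 3rd dose, 2 doses have been given. Superposition: Cmin = C₀·(f + f²).
≈ 24.000 × (0.2500 + 0.0625) ≈ 24.000 × 0.3125 ≈ 7.500 μg/mL.

7.5 μg/mL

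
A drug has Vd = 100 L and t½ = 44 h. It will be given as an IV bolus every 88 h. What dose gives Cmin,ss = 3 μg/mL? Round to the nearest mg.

τ/t½ = 88/44 ≈ 2, so f = (1/2)^(88/44) ≈ 0.250000.
Cmin,ss = (D/Vd)·f/(1−f), so D = Cmin,ss·Vd·(1−f)/f.
D = 3 × 100 × (1−f)/f ≈ 3 × 100 × 3.00000 ≈ 900.00 mg.

900 mg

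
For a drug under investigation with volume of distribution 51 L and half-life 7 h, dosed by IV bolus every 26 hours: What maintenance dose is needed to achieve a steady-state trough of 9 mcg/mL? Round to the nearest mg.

5566 mg

τ/t½ = 26/7 ≈ 3.7143, so f = (1/2)^(26/7) ≈ 0.076188.
Cmin,ss = (D/Vd)·f/(1−f), so D = Cmin,ss·Vd·(1−f)/f.
D = 9 × 51 × (1−f)/f ≈ 9 × 51 × 12.12543 ≈ 5565.57 mg.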